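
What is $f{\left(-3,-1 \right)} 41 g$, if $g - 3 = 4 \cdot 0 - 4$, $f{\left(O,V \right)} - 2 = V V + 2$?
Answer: $-205$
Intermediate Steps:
$f{\left(O,V \right)} = 4 + V^{2}$ ($f{\left(O,V \right)} = 2 + \left(V V + 2\right) = 2 + \left(V^{2} + 2\right) = 2 + \left(2 + V^{2}\right) = 4 + V^{2}$)
$g = -1$ ($g = 3 + \left(4 \cdot 0 - 4\right) = 3 + \left(0 - 4\right) = 3 - 4 = -1$)
$f{\left(-3,-1 \right)} 41 g = \left(4 + \left(-1\right)^{2}\right) 41 \left(-1\right) = \left(4 + 1\right) 41 \left(-1\right) = 5 \cdot 41 \left(-1\right) = 205 \left(-1\right) = -205$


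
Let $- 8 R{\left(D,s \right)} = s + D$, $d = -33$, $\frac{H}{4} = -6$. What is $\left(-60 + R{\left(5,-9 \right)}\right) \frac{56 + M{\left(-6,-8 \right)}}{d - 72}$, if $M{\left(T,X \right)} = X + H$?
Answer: $\frac{68}{5} \approx 13.6$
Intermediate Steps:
$H = -24$ ($H = 4 \left(-6\right) = -24$)
$R{\left(D,s \right)} = - \frac{D}{8} - \frac{s}{8}$ ($R{\left(D,s \right)} = - \frac{s + D}{8} = - \frac{D + s}{8} = - \frac{D}{8} - \frac{s}{8}$)
$M{\left(T,X \right)} = -24 + X$ ($M{\left(T,X \right)} = X - 24 = -24 + X$)
$\left(-60 + R{\left(5,-9 \right)}\right) \frac{56 + M{\left(-6,-8 \right)}}{d - 72} = \left(-60 - - \frac{1}{2}\right) \frac{56 - 32}{-33 - 72} = \left(-60 + \left(- \frac{5}{8} + \frac{9}{8}\right)\right) \frac{56 - 32}{-33 - 72} = \left(-60 + \frac{1}{2}\right) \frac{24}{-105} = - \frac{119 \cdot 24 \left(- \frac{1}{105}\right)}{2} = \left(- \frac{119}{2}\right) \left(- \frac{8}{35}\right) = \frac{68}{5}$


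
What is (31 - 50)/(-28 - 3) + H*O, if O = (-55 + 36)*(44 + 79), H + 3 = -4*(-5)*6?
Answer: -8476280/31 ≈ -2.7343e+5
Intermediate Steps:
H = 117 (H = -3 - 4*(-5)*6 = -3 + 20*6 = -3 + 120 = 117)
O = -2337 (O = -19*123 = -2337)
(31 - 50)/(-28 - 3) + H*O = (31 - 50)/(-28 - 3) + 117*(-2337) = -19/(-31) - 273429 = -19*(-1/31) - 273429 = 19/31 - 273429 = -8476280/31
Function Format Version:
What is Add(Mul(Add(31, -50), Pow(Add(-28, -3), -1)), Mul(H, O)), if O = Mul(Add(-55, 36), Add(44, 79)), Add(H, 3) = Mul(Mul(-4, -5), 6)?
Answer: Rational(-8476280, 31) ≈ -2.7343e+5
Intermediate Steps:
H = 117 (H = Add(-3, Mul(Mul(-4, -5), 6)) = Add(-3, Mul(20, 6)) = Add(-3, 120) = 117)
O = -2337 (O = Mul(-19, 123) = -2337)
Add(Mul(Add(31, -50), Pow(Add(-28, -3), -1)), Mul(H, O)) = Add(Mul(Add(31, -50), Pow(Add(-28, -3), -1)), Mul(117, -2337)) = Add(Mul(-19, Pow(-31, -1)), -273429) = Add(Mul(-19, Rational(-1, 31)), -273429) = Add(Rational(19, 31), -273429) = Rational(-8476280, 31)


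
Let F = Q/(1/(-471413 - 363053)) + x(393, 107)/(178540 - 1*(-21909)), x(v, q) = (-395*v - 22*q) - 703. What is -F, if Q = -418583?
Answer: -70015489018915130/200449 ≈ -3.4929e+11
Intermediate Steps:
x(v, q) = -703 - 395*v - 22*q
F = 70015489018915130/200449 (F = -418583/(1/(-471413 - 363053)) + (-703 - 395*393 - 22*107)/(178540 - 1*(-21909)) = -418583/(1/(-834466)) + (-703 - 155235 - 2354)/(178540 + 21909) = -418583/(-1/834466) - 158292/200449 = -418583*(-834466) - 158292*1/200449 = 349293281678 - 158292/200449 = 70015489018915130/200449 ≈ 3.4929e+11)
-F = -1*70015489018915130/200449 = -70015489018915130/200449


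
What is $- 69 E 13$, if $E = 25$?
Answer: $-22425$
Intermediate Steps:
$- 69 E 13 = \left(-69\right) 25 \cdot 13 = \left(-1725\right) 13 = -22425$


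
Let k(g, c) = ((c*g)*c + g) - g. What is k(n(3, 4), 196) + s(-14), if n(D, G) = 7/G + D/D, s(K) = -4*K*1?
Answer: 105700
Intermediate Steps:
s(K) = -4*K
n(D, G) = 1 + 7/G (n(D, G) = 7/G + 1 = 1 + 7/G)
k(g, c) = g*c² (k(g, c) = (g*c² + g) - g = (g + g*c²) - g = g*c²)
k(n(3, 4), 196) + s(-14) = ((7 + 4)/4)*196² - 4*(-14) = ((¼)*11)*38416 + 56 = (11/4)*38416 + 56 = 105644 + 56 = 105700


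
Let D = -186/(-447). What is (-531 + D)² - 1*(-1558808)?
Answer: 40857105657/22201 ≈ 1.8403e+6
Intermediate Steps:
D = 62/149 (D = -186*(-1/447) = 62/149 ≈ 0.41611)
(-531 + D)² - 1*(-1558808) = (-531 + 62/149)² - 1*(-1558808) = (-79057/149)² + 1558808 = 6250009249/22201 + 1558808 = 40857105657/22201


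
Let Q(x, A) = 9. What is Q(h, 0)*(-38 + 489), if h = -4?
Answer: 4059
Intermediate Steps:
Q(h, 0)*(-38 + 489) = 9*(-38 + 489) = 9*451 = 4059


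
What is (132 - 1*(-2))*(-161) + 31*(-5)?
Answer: -21729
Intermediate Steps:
(132 - 1*(-2))*(-161) + 31*(-5) = (132 + 2)*(-161) - 155 = 134*(-161) - 155 = -21574 - 155 = -21729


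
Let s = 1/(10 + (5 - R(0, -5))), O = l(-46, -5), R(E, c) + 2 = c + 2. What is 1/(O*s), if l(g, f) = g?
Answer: -10/23 ≈ -0.43478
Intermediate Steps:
R(E, c) = c (R(E, c) = -2 + (c + 2) = -2 + (2 + c) = c)
O = -46
s = 1/20 (s = 1/(10 + (5 - 1*(-5))) = 1/(10 + (5 + 5)) = 1/(10 + 10) = 1/20 ≈ 0.050000)
1/(O*s) = 1/(-46*1/20) = 1/(-23/10) = -10/23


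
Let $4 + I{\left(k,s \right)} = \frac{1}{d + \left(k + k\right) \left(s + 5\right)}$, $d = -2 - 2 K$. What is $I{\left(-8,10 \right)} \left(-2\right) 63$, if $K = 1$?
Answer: $\frac{61551}{122} \approx 504.52$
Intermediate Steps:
$d = -4$ ($d = -2 - 2 = -4$)
$I{\left(k,s \right)} = -4 + \frac{1}{-4 + 2 k \left(5 + s\right)}$ ($I{\left(k,s \right)} = -4 + \frac{1}{-4 + \left(k + k\right) \left(s + 5\right)} = -4 + \frac{1}{-4 + 2 k \left(5 + s\right)}$)
$I{\left(-8,10 \right)} \left(-2\right) 63 = \frac{17 - -320 - \left(-64\right) 10}{2 \left(-2 + 5 \left(-8\right) - 80\right)} \left(-2\right) 63 = \frac{17 + 320 + 640}{2 \left(-2 - 40 - 80\right)} \left(-2\right) 63 = \frac{1}{2} \frac{1}{-122} \cdot 977 \left(-2\right) 63 = \frac{1}{2} \left(- \frac{1}{122}\right) 977 \left(-2\right) 63 = \left(- \frac{977}{244}\right) \left(-2\right) 63 = \frac{977}{122} \cdot 63 = \frac{61551}{122}$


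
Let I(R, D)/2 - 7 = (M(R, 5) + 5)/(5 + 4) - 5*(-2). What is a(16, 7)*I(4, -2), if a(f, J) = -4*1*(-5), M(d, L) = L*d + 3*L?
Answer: 7720/9 ≈ 857.78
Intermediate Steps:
M(d, L) = 3*L + L*d
a(f, J) = 20 (a(f, J) = -4*(-5) = 20)
I(R, D) = 346/9 + 10*R/9 (I(R, D) = 14 + 2*((5*(3 + R) + 5)/(5 + 4) - 5*(-2)) = 14 + 2*(((15 + 5*R) + 5)/9 + 10) = 14 + 2*((20 + 5*R)*(1/9) + 10) = 14 + 2*((20/9 + 5*R/9) + 10) = 14 + 2*(110/9 + 5*R/9) = 14 + (220/9 + 10*R/9) = 346/9 + 10*R/9)
a(16, 7)*I(4, -2) = 20*(346/9 + (10/9)*4) = 20*(346/9 + 40/9) = 20*(386/9) = 7720/9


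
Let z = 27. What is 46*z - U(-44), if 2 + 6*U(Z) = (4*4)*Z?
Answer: 4079/3 ≈ 1359.7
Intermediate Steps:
U(Z) = -⅓ + 8*Z/3 (U(Z) = -⅓ + ((4*4)*Z)/6 = -⅓ + (16*Z)/6 = -⅓ + 8*Z/3)
46*z - U(-44) = 46*27 - (-⅓ + (8/3)*(-44)) = 1242 - (-⅓ - 352/3) = 1242 - 1*(-353/3) = 1242 + 353/3 = 4079/3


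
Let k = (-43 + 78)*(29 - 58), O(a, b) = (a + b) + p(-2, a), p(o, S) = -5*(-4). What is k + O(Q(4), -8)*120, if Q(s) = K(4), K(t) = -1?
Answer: 305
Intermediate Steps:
p(o, S) = 20
Q(s) = -1
O(a, b) = 20 + a + b (O(a, b) = (a + b) + 20 = 20 + a + b)
k = -1015 (k = 35*(-29) = -1015)
k + O(Q(4), -8)*120 = -1015 + (20 - 1 - 8)*120 = -1015 + 11*120 = -1015 + 1320 = 305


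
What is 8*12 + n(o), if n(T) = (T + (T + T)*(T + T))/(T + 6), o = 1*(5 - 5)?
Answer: 96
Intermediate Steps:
o = 0 (o = 1*0 = 0)
n(T) = (T + 4*T²)/(6 + T) (n(T) = (T + (2*T)*(2*T))/(6 + T) = (T + 4*T²)/(6 + T))
8*12 + n(o) = 8*12 + 0*(1 + 4*0)/(6 + 0) = 96 + 0*(1 + 0)/6 = 96 + 0*(⅙)*1 = 96 + 0 = 96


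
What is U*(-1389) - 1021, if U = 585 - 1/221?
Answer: -179801117/221 ≈ -8.1358e+5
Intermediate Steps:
U = 129284/221 (U = 585 - 1*1/221 = 585 - 1/221 = 129284/221 ≈ 585.00)
U*(-1389) - 1021 = (129284/221)*(-1389) - 1021 = -179575476/221 - 1021 = -179801117/221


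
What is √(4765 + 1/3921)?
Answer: √73258262286/3921 ≈ 69.029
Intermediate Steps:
√(4765 + 1/3921) = √(18683566/3921) = √73258262286/3921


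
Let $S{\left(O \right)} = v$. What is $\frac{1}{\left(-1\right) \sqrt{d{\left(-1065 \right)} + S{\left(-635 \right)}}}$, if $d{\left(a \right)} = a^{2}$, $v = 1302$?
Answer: $- \frac{\sqrt{1135527}}{1135527} \approx -0.00093843$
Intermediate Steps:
$S{\left(O \right)} = 1302$
$\frac{1}{\left(-1\right) \sqrt{d{\left(-1065 \right)} + S{\left(-635 \right)}}} = \frac{1}{\left(-1\right) \sqrt{\left(-1065\right)^{2} + 1302}} = \frac{1}{\left(-1\right) \sqrt{1134225 + 1302}} = \frac{1}{\left(-1\right) \sqrt{1135527}} = - \frac{\sqrt{1135527}}{1135527}$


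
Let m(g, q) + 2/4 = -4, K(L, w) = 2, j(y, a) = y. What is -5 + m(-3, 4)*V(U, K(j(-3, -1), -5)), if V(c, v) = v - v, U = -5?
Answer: -5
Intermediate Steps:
m(g, q) = -9/2 (m(g, q) = -½ - 4 = -9/2)
V(c, v) = 0
-5 + m(-3, 4)*V(U, K(j(-3, -1), -5)) = -5 - 9/2*0 = -5 + 0 = -5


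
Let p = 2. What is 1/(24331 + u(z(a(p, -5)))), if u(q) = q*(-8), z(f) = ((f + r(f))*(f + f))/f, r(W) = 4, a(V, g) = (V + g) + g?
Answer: 1/24395 ≈ 4.0992e-5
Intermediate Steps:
a(V, g) = V + 2*g
z(f) = 8 + 2*f (z(f) = ((f + 4)*(f + f))/f = ((4 + f)*(2*f))/f = (2*f*(4 + f))/f = 8 + 2*f)
u(q) = -8*q
1/(24331 + u(z(a(p, -5)))) = 1/(24331 - 8*(8 + 2*(2 + 2*(-5)))) = 1/(24331 - 8*(8 + 2*(2 - 10))) = 1/(24331 - 8*(8 + 2*(-8))) = 1/(24331 - 8*(8 - 16)) = 1/(24331 - 8*(-8)) = 1/(24331 + 64) = 1/24395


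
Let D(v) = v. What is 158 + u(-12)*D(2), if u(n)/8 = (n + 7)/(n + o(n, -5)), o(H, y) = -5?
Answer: 2766/17 ≈ 162.71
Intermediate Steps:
u(n) = 8*(7 + n)/(-5 + n) (u(n) = 8*((n + 7)/(n - 5)) = 8*((7 + n)/(-5 + n)) = 8*(7 + n)/(-5 + n))
158 + u(-12)*D(2) = 158 + (8*(7 - 12)/(-5 - 12))*2 = 158 + (8*(-5)/(-17))*2 = 158 + (8*(-1/17)*(-5))*2 = 158 + (40/17)*2 = 158 + 80/17 = 2766/17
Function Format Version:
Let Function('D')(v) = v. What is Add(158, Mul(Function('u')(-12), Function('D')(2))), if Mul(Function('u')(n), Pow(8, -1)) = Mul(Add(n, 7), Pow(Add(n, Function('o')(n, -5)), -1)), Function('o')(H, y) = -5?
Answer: Rational(2766, 17) ≈ 162.71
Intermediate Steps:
Function('u')(n) = Mul(8, Pow(Add(-5, n), -1), Add(7, n)) (Function('u')(n) = Mul(8, Mul(Add(n, 7), Pow(Add(n, -5), -1))) = Mul(8, Mul(Add(7, n), Pow(Add(-5, n), -1))) = Mul(8, Mul(Pow(Add(-5, n), -1), Add(7, n))) = Mul(8, Pow(Add(-5, n), -1), Add(7, n)))
Add(158, Mul(Function('u')(-12), Function('D')(2))) = Add(158, Mul(Mul(8, Pow(Add(-5, -12), -1), Add(7, -12)), 2)) = Add(158, Mul(Mul(8, Pow(-17, -1), -5), 2)) = Add(158, Mul(Mul(8, Rational(-1, 17), -5), 2)) = Add(158, Mul(Rational(40, 17), 2)) = Add(158, Rational(80, 17)) = Rational(2766, 17)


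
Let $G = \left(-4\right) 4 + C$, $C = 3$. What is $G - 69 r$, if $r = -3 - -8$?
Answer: $-358$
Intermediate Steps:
$G = -13$ ($G = \left(-4\right) 4 + 3 = -16 + 3 = -13$)
$r = 5$ ($r = -3 + 8 = 5$)
$G - 69 r = -13 - 345 = -358$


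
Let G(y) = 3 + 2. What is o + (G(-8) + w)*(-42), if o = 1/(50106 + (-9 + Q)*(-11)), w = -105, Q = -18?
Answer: 211692601/50403 ≈ 4200.0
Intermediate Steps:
G(y) = 5
o = 1/50403 (o = 1/(50106 + (-9 - 18)*(-11)) = 1/(50106 - 27*(-11)) = 1/(50106 + 297) = 1/50403 ≈ 1.9840e-5)
o + (G(-8) + w)*(-42) = 1/50403 + (5 - 105)*(-42) = 1/50403 - 100*(-42) = 1/50403 + 4200 = 211692601/50403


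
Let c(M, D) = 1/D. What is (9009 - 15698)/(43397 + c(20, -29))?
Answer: -193981/1258512 ≈ -0.15414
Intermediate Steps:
(9009 - 15698)/(43397 + c(20, -29)) = (9009 - 15698)/(43397 + 1/(-29)) = -6689/(43397 - 1/29) = -6689/1258512/29 = -6689*29/1258512 = -193981/1258512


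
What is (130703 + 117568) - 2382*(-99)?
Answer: 484089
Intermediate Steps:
(130703 + 117568) - 2382*(-99) = 248271 + 235818 = 484089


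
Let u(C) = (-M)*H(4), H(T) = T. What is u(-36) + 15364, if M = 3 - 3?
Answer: 15364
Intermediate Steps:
M = 0
u(C) = 0 (u(C) = -1*0*4 = 0*4 = 0)
u(-36) + 15364 = 0 + 15364 = 15364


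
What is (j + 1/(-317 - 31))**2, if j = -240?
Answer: 6975757441/121104 ≈ 57601.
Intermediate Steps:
(j + 1/(-317 - 31))**2 = (-240 + 1/(-317 - 31))**2 = (-240 + 1/(-348))**2 = (-240 - 1/348)**2 = (-83521/348)**2 = 6975757441/121104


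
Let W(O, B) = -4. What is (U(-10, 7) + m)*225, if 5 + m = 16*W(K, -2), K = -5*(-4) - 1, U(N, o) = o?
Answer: -13950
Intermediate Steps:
K = 19 (K = 20 - 1 = 19)
m = -69 (m = -5 + 16*(-4) = -5 - 64 = -69)
(U(-10, 7) + m)*225 = (7 - 69)*225 = -62*225 = -13950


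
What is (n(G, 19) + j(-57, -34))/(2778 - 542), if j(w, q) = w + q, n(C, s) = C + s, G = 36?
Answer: -9/559 ≈ -0.016100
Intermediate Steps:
j(w, q) = q + w
(n(G, 19) + j(-57, -34))/(2778 - 542) = ((36 + 19) + (-34 - 57))/(2778 - 542) = (55 - 91)/2236 = -36*1/2236 = -9/559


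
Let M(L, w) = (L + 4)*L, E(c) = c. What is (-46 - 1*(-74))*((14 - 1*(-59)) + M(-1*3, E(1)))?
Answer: 1960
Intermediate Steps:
M(L, w) = L*(4 + L) (M(L, w) = (4 + L)*L = L*(4 + L))
(-46 - 1*(-74))*((14 - 1*(-59)) + M(-1*3, E(1))) = (-46 - 1*(-74))*((14 - 1*(-59)) + (-1*3)*(4 - 1*3)) = (-46 + 74)*((14 + 59) - 3*(4 - 3)) = 28*(73 - 3*1) = 28*(73 - 3) = 28*70 = 1960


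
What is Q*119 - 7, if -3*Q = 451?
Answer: -53690/3 ≈ -17897.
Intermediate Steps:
Q = -451/3 (Q = -⅓*451 = -451/3 ≈ -150.33)
Q*119 - 7 = -451/3*119 - 7 = -53669/3 - 7 = -53690/3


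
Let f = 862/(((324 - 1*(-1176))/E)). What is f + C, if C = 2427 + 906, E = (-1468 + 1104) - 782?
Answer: 334304/125 ≈ 2674.4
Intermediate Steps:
E = -1146 (E = -364 - 782 = -1146)
C = 3333
f = -82321/125 (f = 862/(((324 - 1*(-1176))/(-1146))) = 862/(((324 + 1176)*(-1/1146))) = 862/((1500*(-1/1146))) = 862/(-250/191) = 862*(-191/250) = -82321/125 ≈ -658.57)
f + C = -82321/125 + 3333 = 334304/125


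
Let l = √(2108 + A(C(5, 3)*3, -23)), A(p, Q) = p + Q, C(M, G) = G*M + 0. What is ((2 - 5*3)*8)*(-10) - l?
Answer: 1040 - √2130 ≈ 993.85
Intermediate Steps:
C(M, G) = G*M
A(p, Q) = Q + p
l = √2130 (l = √(2108 + (-23 + (3*5)*3)) = √(2108 + (-23 + 15*3)) = √(2108 + (-23 + 45)) = √(2108 + 22) = √2130 ≈ 46.152)
((2 - 5*3)*8)*(-10) - l = ((2 - 5*3)*8)*(-10) - √2130 = ((2 - 15)*8)*(-10) - √2130 = -13*8*(-10) - √2130 = -104*(-10) - √2130 = 1040 - √2130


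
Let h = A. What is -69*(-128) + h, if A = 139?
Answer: 8971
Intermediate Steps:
h = 139
-69*(-128) + h = -69*(-128) + 139 = 8832 + 139 = 8971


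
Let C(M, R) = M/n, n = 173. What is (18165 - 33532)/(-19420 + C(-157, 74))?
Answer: 2658491/3359817 ≈ 0.79126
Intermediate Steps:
C(M, R) = M/173
(18165 - 33532)/(-19420 + C(-157, 74)) = (18165 - 33532)/(-19420 + (1/173)*(-157)) = -15367/(-19420 - 157/173) = -15367/(-3359817/173) = -15367*(-173/3359817) = 2658491/3359817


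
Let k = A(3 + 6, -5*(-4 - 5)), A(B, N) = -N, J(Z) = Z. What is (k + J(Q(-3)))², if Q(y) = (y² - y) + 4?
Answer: 841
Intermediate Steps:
Q(y) = 4 + y² - y
k = -45 (k = -(-5)*(-4 - 5) = -(-5)*(-9) = -1*45 = -45)
(k + J(Q(-3)))² = (-45 + (4 + (-3)² - 1*(-3)))² = (-45 + (4 + 9 + 3))² = (-45 + 16)² = (-29)² = 841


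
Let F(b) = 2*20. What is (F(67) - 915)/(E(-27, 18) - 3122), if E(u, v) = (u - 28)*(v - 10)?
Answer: 875/3562 ≈ 0.24565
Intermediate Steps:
F(b) = 40
E(u, v) = (-28 + u)*(-10 + v)
(F(67) - 915)/(E(-27, 18) - 3122) = (40 - 915)/((280 - 28*18 - 10*(-27) - 27*18) - 3122) = -875/((280 - 504 + 270 - 486) - 3122) = -875/(-440 - 3122) = -875/(-3562) = -875*(-1/3562) = 875/3562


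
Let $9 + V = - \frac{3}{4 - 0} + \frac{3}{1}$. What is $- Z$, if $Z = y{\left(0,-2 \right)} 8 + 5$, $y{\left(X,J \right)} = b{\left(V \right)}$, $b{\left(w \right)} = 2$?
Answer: $-21$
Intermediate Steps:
$V = - \frac{27}{4}$ ($V = -9 + \left(- \frac{3}{4 - 0} + \frac{3}{1}\right) = -9 + \left(- \frac{3}{4 + 0} + 3 \cdot 1\right) = -9 + \left(- \frac{3}{4} + 3\right) = -9 + \frac{9}{4} = - \frac{27}{4} \approx -6.75$)
$y{\left(X,J \right)} = 2$
$Z = 21$ ($Z = 2 \cdot 8 + 5 = 16 + 5 = 21$)
$- Z = \left(-1\right) 21 = -21$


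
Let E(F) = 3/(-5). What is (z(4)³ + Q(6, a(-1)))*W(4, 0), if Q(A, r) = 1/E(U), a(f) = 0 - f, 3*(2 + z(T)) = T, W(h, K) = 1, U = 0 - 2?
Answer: -53/27 ≈ -1.9630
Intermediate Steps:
U = -2
z(T) = -2 + T/3
E(F) = -⅗ (E(F) = 3*(-⅕) = -⅗)
a(f) = -f
Q(A, r) = -5/3 (Q(A, r) = 1/(-⅗) = -5/3)
(z(4)³ + Q(6, a(-1)))*W(4, 0) = ((-2 + (⅓)*4)³ - 5/3)*1 = ((-2 + 4/3)³ - 5/3)*1 = ((-⅔)³ - 5/3)*1 = (-8/27 - 5/3)*1 = -53/27*1 = -53/27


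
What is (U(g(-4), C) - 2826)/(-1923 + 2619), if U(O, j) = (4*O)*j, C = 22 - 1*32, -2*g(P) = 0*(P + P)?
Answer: -471/116 ≈ -4.0603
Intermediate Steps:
g(P) = 0 (g(P) = -0*(P + P) = -0*2*P = -1/2*0 = 0)
C = -10 (C = 22 - 32 = -10)
U(O, j) = 4*O*j
(U(g(-4), C) - 2826)/(-1923 + 2619) = (4*0*(-10) - 2826)/(-1923 + 2619) = (0 - 2826)/696 = -2826*1/696 = -471/116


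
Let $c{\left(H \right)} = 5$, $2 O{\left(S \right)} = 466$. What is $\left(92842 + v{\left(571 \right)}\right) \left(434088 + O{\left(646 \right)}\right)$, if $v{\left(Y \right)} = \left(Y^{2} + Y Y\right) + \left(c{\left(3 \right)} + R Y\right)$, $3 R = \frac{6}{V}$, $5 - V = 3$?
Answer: $323786305500$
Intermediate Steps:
$V = 2$ ($V = 5 - 3 = 2$)
$O{\left(S \right)} = 233$ ($O{\left(S \right)} = \frac{1}{2} \cdot 466 = 233$)
$R = 1$ ($R = \frac{6 \cdot \frac{1}{2}}{3} = \frac{1}{3} \cdot 3 = 1$)
$v{\left(Y \right)} = 5 + Y + 2 Y^{2}$ ($v{\left(Y \right)} = \left(Y^{2} + Y Y\right) + \left(5 + 1 Y\right) = \left(Y^{2} + Y^{2}\right) + \left(5 + Y\right) = 2 Y^{2} + \left(5 + Y\right) = 5 + Y + 2 Y^{2}$)
$\left(92842 + v{\left(571 \right)}\right) \left(434088 + O{\left(646 \right)}\right) = \left(92842 + \left(5 + 571 + 2 \cdot 571^{2}\right)\right) \left(434088 + 233\right) = \left(92842 + \left(5 + 571 + 2 \cdot 326041\right)\right) 434321 = \left(92842 + \left(5 + 571 + 652082\right)\right) 434321 = \left(92842 + 652658\right) 434321 = 745500 \cdot 434321 = 323786305500$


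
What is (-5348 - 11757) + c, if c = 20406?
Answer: 3301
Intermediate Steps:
(-5348 - 11757) + c = (-5348 - 11757) + 20406 = -17105 + 20406 = 3301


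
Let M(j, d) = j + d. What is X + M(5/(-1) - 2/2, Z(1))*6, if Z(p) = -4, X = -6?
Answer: -66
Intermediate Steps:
M(j, d) = d + j
X + M(5/(-1) - 2/2, Z(1))*6 = -6 + (-4 + (5/(-1) - 2/2))*6 = -6 + (-4 + (5*(-1) - 2*1/2))*6 = -6 + (-4 + (-5 - 1))*6 = -6 + (-4 - 6)*6 = -6 - 10*6 = -6 - 60 = -66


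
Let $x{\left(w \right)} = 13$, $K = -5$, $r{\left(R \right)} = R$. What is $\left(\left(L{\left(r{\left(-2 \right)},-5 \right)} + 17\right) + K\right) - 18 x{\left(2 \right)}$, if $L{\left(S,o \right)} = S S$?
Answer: $-218$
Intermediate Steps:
$L{\left(S,o \right)} = S^{2}$
$\left(\left(L{\left(r{\left(-2 \right)},-5 \right)} + 17\right) + K\right) - 18 x{\left(2 \right)} = \left(\left(\left(-2\right)^{2} + 17\right) - 5\right) - 234 = \left(\left(4 + 17\right) - 5\right) - 234 = \left(21 - 5\right) - 234 = 16 - 234 = -218$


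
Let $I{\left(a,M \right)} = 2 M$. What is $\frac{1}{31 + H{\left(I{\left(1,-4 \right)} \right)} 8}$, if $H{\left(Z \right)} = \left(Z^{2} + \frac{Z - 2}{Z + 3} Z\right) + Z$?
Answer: $\frac{1}{351} \approx 0.002849$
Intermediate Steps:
$H{\left(Z \right)} = Z + Z^{2} + \frac{Z \left(-2 + Z\right)}{3 + Z}$ ($H{\left(Z \right)} = \left(Z^{2} + \frac{-2 + Z}{3 + Z} Z\right) + Z = \left(Z^{2} + \frac{Z \left(-2 + Z\right)}{3 + Z}\right) + Z = Z + Z^{2} + \frac{Z \left(-2 + Z\right)}{3 + Z}$)
$\frac{1}{31 + H{\left(I{\left(1,-4 \right)} \right)} 8} = \frac{1}{31 + \frac{2 \left(-4\right) \left(1 + \left(2 \left(-4\right)\right)^{2} + 5 \cdot 2 \left(-4\right)\right)}{3 + 2 \left(-4\right)} 8} = \frac{1}{31 + - \frac{8 \left(1 + \left(-8\right)^{2} + 5 \left(-8\right)\right)}{3 - 8} \cdot 8} = \frac{1}{31 + - \frac{8 \left(1 + 64 - 40\right)}{-5} \cdot 8} = \frac{1}{31 + \left(-8\right) \left(- \frac{1}{5}\right) 25 \cdot 8} = \frac{1}{31 + 40 \cdot 8} = \frac{1}{31 + 320} = \frac{1}{351}$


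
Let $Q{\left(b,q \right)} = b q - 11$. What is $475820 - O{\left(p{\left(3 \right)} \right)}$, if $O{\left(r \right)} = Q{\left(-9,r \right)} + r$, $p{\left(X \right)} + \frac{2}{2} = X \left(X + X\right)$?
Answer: $475967$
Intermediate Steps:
$Q{\left(b,q \right)} = -11 + b q$
$p{\left(X \right)} = -1 + 2 X^{2}$ ($p{\left(X \right)} = -1 + X \left(X + X\right) = -1 + X 2 X = -1 + 2 X^{2}$)
$O{\left(r \right)} = -11 - 8 r$ ($O{\left(r \right)} = \left(-11 - 9 r\right) + r = -11 - 8 r$)
$475820 - O{\left(p{\left(3 \right)} \right)} = 475820 - \left(-11 - 8 \left(-1 + 2 \cdot 3^{2}\right)\right) = 475820 - \left(-11 - 8 \left(-1 + 2 \cdot 9\right)\right) = 475820 - \left(-11 - 8 \left(-1 + 18\right)\right) = 475820 - \left(-11 - 136\right) = 475820 - -147 = 475820 + 147 = 475967$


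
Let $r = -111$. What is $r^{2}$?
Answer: $12321$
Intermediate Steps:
$r^{2} = \left(-111\right)^{2} = 12321$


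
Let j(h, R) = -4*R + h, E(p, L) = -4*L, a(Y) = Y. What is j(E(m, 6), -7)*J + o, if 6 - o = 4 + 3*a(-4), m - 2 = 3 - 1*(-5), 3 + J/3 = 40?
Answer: 458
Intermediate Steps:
J = 111 (J = -9 + 3*40 = -9 + 120 = 111)
m = 10 (m = 2 + (3 - 1*(-5)) = 2 + (3 + 5) = 2 + 8 = 10)
j(h, R) = h - 4*R
o = 14 (o = 6 - (4 + 3*(-4)) = 6 - (4 - 12) = 6 - 1*(-8) = 6 + 8 = 14)
j(E(m, 6), -7)*J + o = (-4*6 - 4*(-7))*111 + 14 = (-24 + 28)*111 + 14 = 4*111 + 14 = 444 + 14 = 458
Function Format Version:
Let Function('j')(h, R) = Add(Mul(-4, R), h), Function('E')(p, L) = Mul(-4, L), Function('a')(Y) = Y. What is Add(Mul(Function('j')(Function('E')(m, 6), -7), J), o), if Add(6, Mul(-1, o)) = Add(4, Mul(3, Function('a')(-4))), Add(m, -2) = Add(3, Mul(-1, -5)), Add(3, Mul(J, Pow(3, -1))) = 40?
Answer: 458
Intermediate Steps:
J = 111 (J = Add(-9, Mul(3, 40)) = Add(-9, 120) = 111)
m = 10 (m = Add(2, Add(3, Mul(-1, -5))) = Add(2, Add(3, 5)) = Add(2, 8) = 10)
Function('j')(h, R) = Add(h, Mul(-4, R))
o = 14 (o = Add(6, Mul(-1, Add(4, Mul(3, -4)))) = Add(6, Mul(-1, Add(4, -12))) = Add(6, Mul(-1, -8)) = Add(6, 8) = 14)
Add(Mul(Function('j')(Function('E')(m, 6), -7), J), o) = Add(Mul(Add(Mul(-4, 6), Mul(-4, -7)), 111), 14) = Add(Mul(Add(-24, 28), 111), 14) = Add(Mul(4, 111), 14) = Add(444, 14) = 458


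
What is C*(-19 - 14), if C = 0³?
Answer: 0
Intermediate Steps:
C = 0
C*(-19 - 14) = 0*(-19 - 14) = 0*(-33) = 0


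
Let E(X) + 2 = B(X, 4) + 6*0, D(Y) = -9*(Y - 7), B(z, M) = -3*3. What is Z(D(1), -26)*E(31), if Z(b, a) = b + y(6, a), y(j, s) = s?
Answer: -308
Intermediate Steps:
B(z, M) = -9
D(Y) = 63 - 9*Y (D(Y) = -9*(-7 + Y) = 63 - 9*Y)
E(X) = -11 (E(X) = -2 + (-9 + 6*0) = -2 + (-9 + 0) = -2 - 9 = -11)
Z(b, a) = a + b (Z(b, a) = b + a = a + b)
Z(D(1), -26)*E(31) = (-26 + (63 - 9*1))*(-11) = (-26 + (63 - 9))*(-11) = (-26 + 54)*(-11) = 28*(-11) = -308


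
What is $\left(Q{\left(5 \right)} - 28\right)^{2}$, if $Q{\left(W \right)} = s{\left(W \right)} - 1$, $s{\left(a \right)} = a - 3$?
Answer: $729$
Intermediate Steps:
$s{\left(a \right)} = -3 + a$ ($s{\left(a \right)} = a - 3 = -3 + a$)
$Q{\left(W \right)} = -4 + W$ ($Q{\left(W \right)} = \left(-3 + W\right) - 1 = -4 + W$)
$\left(Q{\left(5 \right)} - 28\right)^{2} = \left(\left(-4 + 5\right) - 28\right)^{2} = \left(1 - 28\right)^{2} = \left(-27\right)^{2} = 729$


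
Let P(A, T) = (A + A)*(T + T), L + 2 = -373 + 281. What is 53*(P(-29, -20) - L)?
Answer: 127942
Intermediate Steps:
L = -94 (L = -2 + (-373 + 281) = -2 - 92 = -94)
P(A, T) = 4*A*T (P(A, T) = (2*A)*(2*T) = 4*A*T)
53*(P(-29, -20) - L) = 53*(4*(-29)*(-20) - 1*(-94)) = 53*(2320 + 94) = 53*2414 = 127942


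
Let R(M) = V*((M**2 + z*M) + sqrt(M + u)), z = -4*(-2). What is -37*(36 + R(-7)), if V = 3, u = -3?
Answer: -555 - 111*I*sqrt(10) ≈ -555.0 - 351.01*I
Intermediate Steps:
z = 8
R(M) = 3*M**2 + 3*sqrt(-3 + M) + 24*M (R(M) = 3*((M**2 + 8*M) + sqrt(M - 3)) = 3*((M**2 + 8*M) + sqrt(-3 + M)) = 3*(M**2 + sqrt(-3 + M) + 8*M) = 3*M**2 + 3*sqrt(-3 + M) + 24*M)
-37*(36 + R(-7)) = -37*(36 + (3*(-7)**2 + 3*sqrt(-3 - 7) + 24*(-7))) = -37*(36 + (3*49 + 3*sqrt(-10) - 168)) = -37*(36 + (147 + 3*(I*sqrt(10)) - 168)) = -37*(36 + (147 + 3*I*sqrt(10) - 168)) = -37*(36 + (-21 + 3*I*sqrt(10))) = -37*(15 + 3*I*sqrt(10)) = -555 - 111*I*sqrt(10)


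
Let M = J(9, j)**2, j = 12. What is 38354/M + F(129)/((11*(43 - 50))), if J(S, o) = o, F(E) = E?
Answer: 1467341/5544 ≈ 264.67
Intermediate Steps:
M = 144 (M = 12**2 = 144)
38354/M + F(129)/((11*(43 - 50))) = 38354/144 + 129/((11*(43 - 50))) = 38354*(1/144) + 129/((11*(-7))) = 19177/72 + 129/(-77) = 19177/72 + 129*(-1/77) = 19177/72 - 129/77 = 1467341/5544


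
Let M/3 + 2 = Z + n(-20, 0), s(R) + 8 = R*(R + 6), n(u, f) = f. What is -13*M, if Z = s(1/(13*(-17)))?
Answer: 1469205/3757 ≈ 391.06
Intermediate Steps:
s(R) = -8 + R*(6 + R) (s(R) = -8 + R*(R + 6) = -8 + R*(6 + R))
Z = -392053/48841 (Z = -8 + (1/(13*(-17)))**2 + 6*(1/(13*(-17))) = -8 + ((1/13)*(-1/17))**2 + 6*((1/13)*(-1/17)) = -8 + (-1/221)**2 + 6*(-1/221) = -8 + 1/48841 - 6/221 = -392053/48841 ≈ -8.0271)
M = -1469205/48841 (M = -6 + 3*(-392053/48841 + 0) = -6 + 3*(-392053/48841) = -6 - 1176159/48841 = -1469205/48841 ≈ -30.081)
-13*M = -13*(-1469205/48841) = 1469205/3757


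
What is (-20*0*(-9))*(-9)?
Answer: 0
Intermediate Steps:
(-20*0*(-9))*(-9) = (0*(-9))*(-9) = 0*(-9) = 0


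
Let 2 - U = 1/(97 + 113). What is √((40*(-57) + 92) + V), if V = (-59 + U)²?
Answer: √46814041/210 ≈ 32.581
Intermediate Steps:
U = 419/210 (U = 2 - 1/(97 + 113) = 2 - 1/210 = 419/210 ≈ 1.9952)
V = 143304841/44100 (V = (-59 + 419/210)² = (-11971/210)² = 143304841/44100 ≈ 3249.5)
√((40*(-57) + 92) + V) = √((40*(-57) + 92) + 143304841/44100) = √((-2280 + 92) + 143304841/44100) = √(-2188 + 143304841/44100) = √(46814041/44100) = √46814041/210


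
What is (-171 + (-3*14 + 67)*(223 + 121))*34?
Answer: 286586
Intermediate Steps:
(-171 + (-3*14 + 67)*(223 + 121))*34 = (-171 + (-42 + 67)*344)*34 = (-171 + 25*344)*34 = (-171 + 8600)*34 = 8429*34 = 286586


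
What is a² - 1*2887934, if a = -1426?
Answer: -854458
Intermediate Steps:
a² - 1*2887934 = (-1426)² - 1*2887934 = 2033476 - 2887934 = -854458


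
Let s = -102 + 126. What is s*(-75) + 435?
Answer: -1365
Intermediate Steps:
s = 24
s*(-75) + 435 = 24*(-75) + 435 = -1800 + 435 = -1365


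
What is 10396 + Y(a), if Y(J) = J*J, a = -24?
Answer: 10972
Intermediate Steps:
Y(J) = J²
10396 + Y(a) = 10396 + (-24)² = 10396 + 576 = 10972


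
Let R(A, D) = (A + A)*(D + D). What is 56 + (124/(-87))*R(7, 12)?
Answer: -12264/29 ≈ -422.90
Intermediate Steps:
R(A, D) = 4*A*D (R(A, D) = (2*A)*(2*D) = 4*A*D)
56 + (124/(-87))*R(7, 12) = 56 + (124/(-87))*(4*7*12) = 56 + (124*(-1/87))*336 = 56 - 124/87*336 = 56 - 13888/29 = -12264/29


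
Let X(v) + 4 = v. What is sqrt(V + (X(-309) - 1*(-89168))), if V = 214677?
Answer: 2*sqrt(75883) ≈ 550.94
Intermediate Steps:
X(v) = -4 + v
sqrt(V + (X(-309) - 1*(-89168))) = sqrt(214677 + ((-4 - 309) - 1*(-89168))) = sqrt(214677 + (-313 + 89168)) = sqrt(214677 + 88855) = sqrt(303532) = 2*sqrt(75883)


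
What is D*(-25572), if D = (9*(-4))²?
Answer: -33141312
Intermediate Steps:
D = 1296 (D = (-36)² = 1296)
D*(-25572) = 1296*(-25572) = -33141312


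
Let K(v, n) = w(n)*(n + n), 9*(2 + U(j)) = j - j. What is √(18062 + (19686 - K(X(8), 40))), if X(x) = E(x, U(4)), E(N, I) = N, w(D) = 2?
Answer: 2*√9397 ≈ 193.88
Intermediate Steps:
U(j) = -2 (U(j) = -2 + (j - j)/9 = -2 + (⅑)*0 = -2 + 0 = -2)
X(x) = x
K(v, n) = 4*n (K(v, n) = 2*(n + n) = 2*(2*n) = 4*n)
√(18062 + (19686 - K(X(8), 40))) = √(18062 + (19686 - 4*40)) = √(18062 + (19686 - 1*160)) = √(18062 + (19686 - 160)) = √(18062 + 19526) = √37588 = 2*√9397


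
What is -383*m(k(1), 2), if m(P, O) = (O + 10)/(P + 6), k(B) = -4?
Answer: -2298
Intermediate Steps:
m(P, O) = (10 + O)/(6 + P)
-383*m(k(1), 2) = -383*(10 + 2)/(6 - 4) = -383*12/2 = -383*6 = -2298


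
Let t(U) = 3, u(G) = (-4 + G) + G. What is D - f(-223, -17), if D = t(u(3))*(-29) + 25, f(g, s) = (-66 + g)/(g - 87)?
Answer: -19509/310 ≈ -62.932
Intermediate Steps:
u(G) = -4 + 2*G
f(g, s) = (-66 + g)/(-87 + g)
D = -62 (D = 3*(-29) + 25 = -87 + 25 = -62)
D - f(-223, -17) = -62 - (-66 - 223)/(-87 - 223) = -62 - (-289)/(-310) = -62 - (-1)*(-289)/310 = -62 - 1*289/310 = -62 - 289/310 = -19509/310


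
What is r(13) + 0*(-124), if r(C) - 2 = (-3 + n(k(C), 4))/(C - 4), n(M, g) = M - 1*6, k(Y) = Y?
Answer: 22/9 ≈ 2.4444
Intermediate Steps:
n(M, g) = -6 + M (n(M, g) = M - 6 = -6 + M)
r(C) = 2 + (-9 + C)/(-4 + C) (r(C) = 2 + (-3 + (-6 + C))/(C - 4) = 2 + (-9 + C)/(-4 + C))
r(13) + 0*(-124) = (-17 + 3*13)/(-4 + 13) + 0*(-124) = (-17 + 39)/9 + 0 = (⅑)*22 + 0 = 22/9 + 0 = 22/9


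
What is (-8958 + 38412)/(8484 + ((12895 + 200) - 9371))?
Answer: 14727/6104 ≈ 2.4127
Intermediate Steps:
(-8958 + 38412)/(8484 + ((12895 + 200) - 9371)) = 29454/(8484 + (13095 - 9371)) = 29454/(8484 + 3724) = 29454/12208 = 29454*(1/12208) = 14727/6104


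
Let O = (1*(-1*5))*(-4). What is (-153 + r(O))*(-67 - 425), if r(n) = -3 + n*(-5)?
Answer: 125952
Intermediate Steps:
O = 20 (O = (1*(-5))*(-4) = -5*(-4) = 20)
r(n) = -3 - 5*n
(-153 + r(O))*(-67 - 425) = (-153 + (-3 - 5*20))*(-67 - 425) = (-153 + (-3 - 100))*(-492) = (-153 - 103)*(-492) = -256*(-492) = 125952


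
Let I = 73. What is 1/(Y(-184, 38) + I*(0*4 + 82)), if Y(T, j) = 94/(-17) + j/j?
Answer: 17/101685 ≈ 0.00016718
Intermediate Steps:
Y(T, j) = -77/17 (Y(T, j) = 94*(-1/17) + 1 = -94/17 + 1 = -77/17)
1/(Y(-184, 38) + I*(0*4 + 82)) = 1/(-77/17 + 73*(0*4 + 82)) = 1/(-77/17 + 73*(0 + 82)) = 1/(-77/17 + 73*82) = 1/(-77/17 + 5986) = 1/(101685/17) = 17/101685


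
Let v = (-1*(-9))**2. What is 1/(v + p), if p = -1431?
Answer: -1/1350 ≈ -0.00074074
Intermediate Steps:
v = 81 (v = 9**2 = 81)
1/(v + p) = 1/(81 - 1431) = 1/(-1350) = -1/1350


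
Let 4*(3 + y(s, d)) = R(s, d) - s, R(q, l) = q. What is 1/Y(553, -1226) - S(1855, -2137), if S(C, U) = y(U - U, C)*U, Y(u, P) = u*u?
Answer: -1960541498/305809 ≈ -6411.0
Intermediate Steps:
Y(u, P) = u**2
y(s, d) = -3 (y(s, d) = -3 + (s - s)/4 = -3 + (1/4)*0 = -3 + 0 = -3)
S(C, U) = -3*U
1/Y(553, -1226) - S(1855, -2137) = 1/(553**2) - (-3)*(-2137) = 1/305809 - 1*6411 = 1/305809 - 6411 = -1960541498/305809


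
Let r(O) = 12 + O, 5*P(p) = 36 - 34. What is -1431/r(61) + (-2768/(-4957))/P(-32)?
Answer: -6588307/361861 ≈ -18.207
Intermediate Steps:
P(p) = ⅖ (P(p) = (36 - 34)/5 = (⅕)*2 = ⅖)
-1431/r(61) + (-2768/(-4957))/P(-32) = -1431/(12 + 61) + (-2768/(-4957))/(⅖) = -1431/73 - 2768*(-1/4957)*(5/2) = -1431*1/73 + (2768/4957)*(5/2) = -1431/73 + 6920/4957 = -6588307/361861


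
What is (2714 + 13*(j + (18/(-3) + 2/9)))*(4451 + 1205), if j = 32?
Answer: 155506064/9 ≈ 1.7278e+7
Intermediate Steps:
(2714 + 13*(j + (18/(-3) + 2/9)))*(4451 + 1205) = (2714 + 13*(32 + (18/(-3) + 2/9)))*(4451 + 1205) = (2714 + 13*(32 + (18*(-⅓) + 2*(⅑))))*5656 = (2714 + 13*(32 + (-6 + 2/9)))*5656 = (2714 + 13*(32 - 52/9))*5656 = (2714 + 13*(236/9))*5656 = (2714 + 3068/9)*5656 = (27494/9)*5656 = 155506064/9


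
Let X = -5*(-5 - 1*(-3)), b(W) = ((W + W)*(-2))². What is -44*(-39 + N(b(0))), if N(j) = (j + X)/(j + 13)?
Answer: 21868/13 ≈ 1682.2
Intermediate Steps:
b(W) = 16*W² (b(W) = ((2*W)*(-2))² = (-4*W)² = 16*W²)
X = 10 (X = -5*(-5 + 3) = -5*(-2) = 10)
N(j) = (10 + j)/(13 + j) (N(j) = (j + 10)/(j + 13) = (10 + j)/(13 + j))
-44*(-39 + N(b(0))) = -44*(-39 + (10 + 16*0²)/(13 + 16*0²)) = -44*(-39 + (10 + 16*0)/(13 + 16*0)) = -44*(-39 + (10 + 0)/(13 + 0)) = -44*(-39 + 10/13) = -44*(-497/13) = 21868/13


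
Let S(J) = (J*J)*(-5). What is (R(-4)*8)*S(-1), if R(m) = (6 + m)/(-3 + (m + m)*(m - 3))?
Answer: -80/53 ≈ -1.5094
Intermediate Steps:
S(J) = -5*J² (S(J) = J²*(-5) = -5*J²)
R(m) = (6 + m)/(-3 + 2*m*(-3 + m)) (R(m) = (6 + m)/(-3 + (2*m)*(-3 + m)) = (6 + m)/(-3 + 2*m*(-3 + m)))
(R(-4)*8)*S(-1) = (((6 - 4)/(-3 - 6*(-4) + 2*(-4)²))*8)*(-5*(-1)²) = ((2/(-3 + 24 + 2*16))*8)*(-5*1) = ((2/(-3 + 24 + 32))*8)*(-5) = ((2/53)*8)*(-5) = (16/53)*(-5) = -80/53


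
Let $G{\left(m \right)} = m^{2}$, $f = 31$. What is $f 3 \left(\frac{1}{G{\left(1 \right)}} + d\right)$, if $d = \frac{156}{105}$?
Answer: $\frac{8091}{35} \approx 231.17$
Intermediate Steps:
$d = \frac{52}{35}$ ($d = 156 \cdot \frac{1}{105} = \frac{52}{35} \approx 1.4857$)
$f 3 \left(\frac{1}{G{\left(1 \right)}} + d\right) = 31 \cdot 3 \left(\frac{1}{1^{2}} + \frac{52}{35}\right) = 93 \left(1^{-1} + \frac{52}{35}\right) = 93 \left(1 + \frac{52}{35}\right) = 93 \cdot \frac{87}{35} = \frac{8091}{35}$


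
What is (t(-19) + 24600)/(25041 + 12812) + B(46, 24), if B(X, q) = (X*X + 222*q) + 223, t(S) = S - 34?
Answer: 290243498/37853 ≈ 7667.6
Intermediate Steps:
t(S) = -34 + S
B(X, q) = 223 + X² + 222*q (B(X, q) = (X² + 222*q) + 223 = 223 + X² + 222*q)
(t(-19) + 24600)/(25041 + 12812) + B(46, 24) = ((-34 - 19) + 24600)/(25041 + 12812) + (223 + 46² + 222*24) = (-53 + 24600)/37853 + (223 + 2116 + 5328) = 24547*(1/37853) + 7667 = 24547/37853 + 7667 = 290243498/37853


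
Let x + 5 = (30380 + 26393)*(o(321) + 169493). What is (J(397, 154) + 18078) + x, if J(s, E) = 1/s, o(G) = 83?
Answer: 3822060459438/397 ≈ 9.6274e+9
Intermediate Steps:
x = 9627338243 (x = -5 + (30380 + 26393)*(83 + 169493) = -5 + 56773*169576 = -5 + 9627338248 = 9627338243)
(J(397, 154) + 18078) + x = (1/397 + 18078) + 9627338243 = 7176967/397 + 9627338243 = 3822060459438/397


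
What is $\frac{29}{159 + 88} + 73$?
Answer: $\frac{18060}{247} \approx 73.117$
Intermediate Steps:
$\frac{29}{159 + 88} + 73 = \frac{29}{247} + 73 = \frac{18060}{247}$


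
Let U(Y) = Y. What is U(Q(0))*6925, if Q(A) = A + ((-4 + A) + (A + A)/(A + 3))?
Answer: -27700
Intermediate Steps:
Q(A) = -4 + 2*A + 2*A/(3 + A) (Q(A) = A + ((-4 + A) + (2*A)/(3 + A)) = A + ((-4 + A) + 2*A/(3 + A)) = A + (-4 + A + 2*A/(3 + A)) = -4 + 2*A + 2*A/(3 + A))
U(Q(0))*6925 = (2*(-6 + 0**2 + 2*0)/(3 + 0))*6925 = (2*(-6 + 0 + 0)/3)*6925 = (2*(1/3)*(-6))*6925 = -4*6925 = -27700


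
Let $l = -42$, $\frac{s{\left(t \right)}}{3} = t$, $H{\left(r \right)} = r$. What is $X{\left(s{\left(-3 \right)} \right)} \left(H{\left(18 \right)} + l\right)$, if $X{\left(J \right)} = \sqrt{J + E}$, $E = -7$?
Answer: $- 96 i \approx - 96.0 i$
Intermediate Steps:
$s{\left(t \right)} = 3 t$
$X{\left(J \right)} = \sqrt{-7 + J}$ ($X{\left(J \right)} = \sqrt{J - 7} = \sqrt{-7 + J}$)
$X{\left(s{\left(-3 \right)} \right)} \left(H{\left(18 \right)} + l\right) = \sqrt{-7 + 3 \left(-3\right)} \left(18 - 42\right) = \sqrt{-7 - 9} \left(-24\right) = \sqrt{-16} \left(-24\right) = 4 i \left(-24\right) = - 96 i$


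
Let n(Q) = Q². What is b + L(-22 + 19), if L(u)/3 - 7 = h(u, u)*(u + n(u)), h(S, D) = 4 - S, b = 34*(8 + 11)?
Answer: 793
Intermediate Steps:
b = 646 (b = 34*19 = 646)
L(u) = 21 + 3*(4 - u)*(u + u²) (L(u) = 21 + 3*((4 - u)*(u + u²)) = 21 + 3*(4 - u)*(u + u²))
b + L(-22 + 19) = 646 + (21 - 3*(-22 + 19)*(-4 + (-22 + 19)) + 3*(-22 + 19)²*(4 - (-22 + 19))) = 646 + (21 - 3*(-3)*(-4 - 3) + 3*(-3)²*(4 - 1*(-3))) = 646 + (21 - 3*(-3)*(-7) + 3*9*(4 + 3)) = 646 + (21 - 63 + 3*9*7) = 646 + (21 - 63 + 189) = 646 + 147 = 793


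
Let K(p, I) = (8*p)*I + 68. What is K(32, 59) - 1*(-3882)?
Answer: 19054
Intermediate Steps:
K(p, I) = 68 + 8*I*p (K(p, I) = 8*I*p + 68 = 68 + 8*I*p)
K(32, 59) - 1*(-3882) = (68 + 8*59*32) - 1*(-3882) = (68 + 15104) + 3882 = 15172 + 3882 = 19054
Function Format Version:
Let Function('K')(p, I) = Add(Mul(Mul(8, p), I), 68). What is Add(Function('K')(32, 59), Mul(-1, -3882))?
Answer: 19054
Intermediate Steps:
Function('K')(p, I) = Add(68, Mul(8, I, p)) (Function('K')(p, I) = Add(Mul(8, I, p), 68) = Add(68, Mul(8, I, p)))
Add(Function('K')(32, 59), Mul(-1, -3882)) = Add(Add(68, Mul(8, 59, 32)), Mul(-1, -3882)) = Add(Add(68, 15104), 3882) = Add(15172, 3882) = 19054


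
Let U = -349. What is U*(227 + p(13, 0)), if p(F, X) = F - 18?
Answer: -77478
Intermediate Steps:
p(F, X) = -18 + F
U*(227 + p(13, 0)) = -349*(227 + (-18 + 13)) = -349*(227 - 5) = -349*222 = -77478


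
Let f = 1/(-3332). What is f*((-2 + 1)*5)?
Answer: 5/3332 ≈ 0.0015006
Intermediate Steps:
f = -1/3332 ≈ -0.00030012
f*((-2 + 1)*5) = -(-2 + 1)*5/3332 = -(-1)*5/3332 = -1/3332*(-5) = 5/3332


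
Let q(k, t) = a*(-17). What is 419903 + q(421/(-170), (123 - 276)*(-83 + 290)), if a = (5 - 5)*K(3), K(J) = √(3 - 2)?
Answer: 419903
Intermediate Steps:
K(J) = 1 (K(J) = √1 = 1)
a = 0 (a = (5 - 5)*1 = 0*1 = 0)
q(k, t) = 0 (q(k, t) = 0*(-17) = 0)
419903 + q(421/(-170), (123 - 276)*(-83 + 290)) = 419903 + 0 = 419903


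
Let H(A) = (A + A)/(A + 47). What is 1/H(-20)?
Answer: -27/40 ≈ -0.67500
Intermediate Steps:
H(A) = 2*A/(47 + A) (H(A) = (2*A)/(47 + A) = 2*A/(47 + A))
1/H(-20) = 1/(2*(-20)/(47 - 20)) = 1/(2*(-20)/27) = 1/(2*(-20)*(1/27)) = 1/(-40/27) = -27/40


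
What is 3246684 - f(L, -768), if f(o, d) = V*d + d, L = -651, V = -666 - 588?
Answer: 2284380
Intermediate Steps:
V = -1254
f(o, d) = -1253*d (f(o, d) = -1254*d + d = -1253*d)
3246684 - f(L, -768) = 3246684 - (-1253)*(-768) = 3246684 - 1*962304 = 3246684 - 962304 = 2284380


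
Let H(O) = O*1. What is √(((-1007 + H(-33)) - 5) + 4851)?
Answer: √3806 ≈ 61.693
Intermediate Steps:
H(O) = O
√(((-1007 + H(-33)) - 5) + 4851) = √(((-1007 - 33) - 5) + 4851) = √((-1040 - 5) + 4851) = √(-1045 + 4851) = √3806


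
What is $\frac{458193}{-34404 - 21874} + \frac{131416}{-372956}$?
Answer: $- \frac{44570414539}{5247304442} \approx -8.494$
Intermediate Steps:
$\frac{458193}{-34404 - 21874} + \frac{131416}{-372956} = \frac{458193}{-34404 - 21874} + 131416 \left(- \frac{1}{372956}\right) = \frac{458193}{-56278} - \frac{32854}{93239} = 458193 \left(- \frac{1}{56278}\right) - \frac{32854}{93239} = - \frac{458193}{56278} - \frac{32854}{93239} = - \frac{44570414539}{5247304442}$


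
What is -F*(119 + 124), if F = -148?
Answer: 35964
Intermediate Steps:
-F*(119 + 124) = -(-148)*(119 + 124) = -(-148)*243 = -1*(-35964) = 35964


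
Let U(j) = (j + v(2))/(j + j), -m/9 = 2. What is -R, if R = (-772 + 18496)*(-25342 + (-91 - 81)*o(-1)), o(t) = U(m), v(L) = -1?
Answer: 1352311660/3 ≈ 4.5077e+8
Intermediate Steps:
m = -18 (m = -9*2 = -18)
U(j) = (-1 + j)/(2*j) (U(j) = (j - 1)/(j + j) = (-1 + j)/((2*j)) = (-1 + j)*(1/(2*j)) = (-1 + j)/(2*j))
o(t) = 19/36 (o(t) = (½)*(-1 - 18)/(-18) = (½)*(-1/18)*(-19) = 19/36)
R = -1352311660/3 (R = (-772 + 18496)*(-25342 + (-91 - 81)*(19/36)) = 17724*(-25342 - 172*19/36) = 17724*(-25342 - 817/9) = 17724*(-228895/9) = -1352311660/3 ≈ -4.5077e+8)
-R = -1*(-1352311660/3) = 1352311660/3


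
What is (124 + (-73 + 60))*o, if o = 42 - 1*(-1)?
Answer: 4773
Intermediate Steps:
o = 43 (o = 42 + 1 = 43)
(124 + (-73 + 60))*o = (124 + (-73 + 60))*43 = (124 - 13)*43 = 111*43 = 4773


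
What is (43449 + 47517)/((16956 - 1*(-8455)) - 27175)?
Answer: -15161/294 ≈ -51.568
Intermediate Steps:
(43449 + 47517)/((16956 - 1*(-8455)) - 27175) = 90966/((16956 + 8455) - 27175) = 90966/(25411 - 27175) = 90966/(-1764) = 90966*(-1/1764) = -15161/294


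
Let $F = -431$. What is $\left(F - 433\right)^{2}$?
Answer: $746496$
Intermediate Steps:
$\left(F - 433\right)^{2} = \left(-431 - 433\right)^{2} = \left(-864\right)^{2} = 746496$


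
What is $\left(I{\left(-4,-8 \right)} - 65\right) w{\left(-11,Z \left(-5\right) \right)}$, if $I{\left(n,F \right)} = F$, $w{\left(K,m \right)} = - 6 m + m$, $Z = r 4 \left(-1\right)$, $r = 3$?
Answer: $21900$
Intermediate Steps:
$Z = -12$ ($Z = 3 \cdot 4 \left(-1\right) = 12 \left(-1\right) = -12$)
$w{\left(K,m \right)} = - 5 m$
$\left(I{\left(-4,-8 \right)} - 65\right) w{\left(-11,Z \left(-5\right) \right)} = \left(-8 - 65\right) \left(- 5 \left(\left(-12\right) \left(-5\right)\right)\right) = - 73 \left(\left(-5\right) 60\right) = \left(-73\right) \left(-300\right) = 21900$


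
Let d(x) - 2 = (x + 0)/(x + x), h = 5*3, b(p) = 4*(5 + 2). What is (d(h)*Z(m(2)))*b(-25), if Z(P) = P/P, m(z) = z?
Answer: 70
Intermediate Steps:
Z(P) = 1
b(p) = 28 (b(p) = 4*7 = 28)
h = 15
d(x) = 5/2 (d(x) = 2 + (x + 0)/(x + x) = 2 + x/((2*x)) = 2 + x*(1/(2*x)) = 2 + ½ = 5/2)
(d(h)*Z(m(2)))*b(-25) = ((5/2)*1)*28 = (5/2)*28 = 70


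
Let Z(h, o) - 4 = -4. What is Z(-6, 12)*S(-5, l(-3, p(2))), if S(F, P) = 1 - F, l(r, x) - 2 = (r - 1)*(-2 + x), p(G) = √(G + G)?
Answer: 0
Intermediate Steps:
p(G) = √2*√G (p(G) = √(2*G) = √2*√G)
Z(h, o) = 0 (Z(h, o) = 4 - 4 = 0)
l(r, x) = 2 + (-1 + r)*(-2 + x) (l(r, x) = 2 + (r - 1)*(-2 + x) = 2 + (-1 + r)*(-2 + x))
Z(-6, 12)*S(-5, l(-3, p(2))) = 0*(1 - 1*(-5)) = 0*(1 + 5) = 0*6 = 0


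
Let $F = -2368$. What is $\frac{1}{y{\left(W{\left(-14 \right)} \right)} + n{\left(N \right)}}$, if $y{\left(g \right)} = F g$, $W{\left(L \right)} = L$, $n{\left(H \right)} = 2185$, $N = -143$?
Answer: $\frac{1}{35337} \approx 2.8299 \cdot 10^{-5}$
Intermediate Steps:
$y{\left(g \right)} = - 2368 g$
$\frac{1}{y{\left(W{\left(-14 \right)} \right)} + n{\left(N \right)}} = \frac{1}{\left(-2368\right) \left(-14\right) + 2185} = \frac{1}{33152 + 2185} = \frac{1}{35337}$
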